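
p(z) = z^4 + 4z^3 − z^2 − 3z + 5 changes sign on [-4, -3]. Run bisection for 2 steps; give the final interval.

[-4, -3.75]

m = -3.5, p(m) = -18.1875 (−); new bracket [-4, -3.5]
m = -3.75, p(m) = -10.996094 (−); new bracket [-4, -3.75]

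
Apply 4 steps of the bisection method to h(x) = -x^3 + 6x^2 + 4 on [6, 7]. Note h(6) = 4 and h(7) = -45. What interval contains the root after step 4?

[6.0625, 6.125]

midpoint 6.5: h = -17.125 < 0 → [6, 6.5]
midpoint 6.25: h = -5.765625 < 0 → [6, 6.25]
midpoint 6.125: h = -0.689453 < 0 → [6, 6.125]
midpoint 6.0625: h = 1.7029 > 0 → [6.0625, 6.125]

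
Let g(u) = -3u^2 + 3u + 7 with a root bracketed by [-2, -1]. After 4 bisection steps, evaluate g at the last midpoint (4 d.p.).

g(-1.5) = -4.25 < 0, so the root lies in [-1.5, -1]
g(-1.25) = -1.4375 < 0, so the root lies in [-1.25, -1]
g(-1.125) = -0.171875 < 0, so the root lies in [-1.125, -1]
g(-1.0625) = 0.4258 > 0, so the root lies in [-1.125, -1.0625]

0.4258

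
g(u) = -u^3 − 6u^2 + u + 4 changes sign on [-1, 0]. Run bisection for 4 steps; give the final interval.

[-0.8125, -0.75]

u = -0.5 gives g = 2.125, positive; keep [-1, -0.5]
u = -0.75 gives g = 0.296875, positive; keep [-1, -0.75]
u = -0.875 gives g = -0.798828, negative; keep [-0.875, -0.75]
u = -0.8125 gives g = -0.2371, negative; keep [-0.8125, -0.75]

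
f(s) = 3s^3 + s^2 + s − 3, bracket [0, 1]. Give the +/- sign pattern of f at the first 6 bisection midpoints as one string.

--++--

m = 0.5, f(m) = -1.875 (−); new bracket [0.5, 1]
m = 0.75, f(m) = -0.421875 (−); new bracket [0.75, 1]
m = 0.875, f(m) = 0.650391 (+); new bracket [0.75, 0.875]
m = 0.8125, f(m) = 0.0818 (+); new bracket [0.75, 0.8125]
m = 0.78125, f(m) = -0.1779 (−); new bracket [0.78125, 0.8125]
m = 0.796875, f(m) = -0.05 (−); new bracket [0.796875, 0.8125]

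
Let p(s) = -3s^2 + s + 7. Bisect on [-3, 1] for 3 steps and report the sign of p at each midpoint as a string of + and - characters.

m = -1, p(m) = 3 (+); new bracket [-3, -1]
m = -2, p(m) = -7 (−); new bracket [-2, -1]
m = -1.5, p(m) = -1.25 (−); new bracket [-1.5, -1]

+--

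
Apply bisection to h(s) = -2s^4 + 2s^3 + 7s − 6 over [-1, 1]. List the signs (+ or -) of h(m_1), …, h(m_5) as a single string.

---+-

s = 0 gives h = -6, negative; keep [0, 1]
s = 0.5 gives h = -2.375, negative; keep [0.5, 1]
s = 0.75 gives h = -0.539062, negative; keep [0.75, 1]
s = 0.875 gives h = 0.2925, positive; keep [0.75, 0.875]
s = 0.8125 gives h = -0.1114, negative; keep [0.8125, 0.875]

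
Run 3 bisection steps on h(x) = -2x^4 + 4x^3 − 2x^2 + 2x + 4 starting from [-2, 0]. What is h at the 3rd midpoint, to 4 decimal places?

h(-1) = -6 < 0, so the root lies in [-1, 0]
h(-0.5) = 1.875 > 0, so the root lies in [-1, -0.5]
h(-0.75) = -0.945312 < 0, so the root lies in [-0.75, -0.5]

-0.9453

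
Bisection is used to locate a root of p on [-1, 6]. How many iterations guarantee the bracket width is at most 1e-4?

Width after n steps is 7/2^n. Need 2^n ≥ 7/1e-4 = 70000.
2^16 = 65536 < 70000 ≤ 2^17 = 131072, so n = 17.

17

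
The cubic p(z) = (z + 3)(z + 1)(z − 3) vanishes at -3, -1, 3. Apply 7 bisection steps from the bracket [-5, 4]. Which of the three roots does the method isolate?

m = -0.5, p(m) = -4.375 (−); new bracket [-0.5, 4]
m = 1.75, p(m) = -16.328125 (−); new bracket [1.75, 4]
m = 2.875, p(m) = -2.845703 (−); new bracket [2.875, 4]
m = 3.4375, p(m) = 12.4978 (+); new bracket [2.875, 3.4375]
m = 3.15625, p(m) = 3.998 (+); new bracket [2.875, 3.15625]
m = 3.015625, p(m) = 0.3774 (+); new bracket [2.875, 3.015625]
m = 2.9453125, p(m) = -1.2828 (−); new bracket [2.9453125, 3.015625]

3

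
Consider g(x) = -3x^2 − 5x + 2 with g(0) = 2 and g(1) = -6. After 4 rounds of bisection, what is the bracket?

m = 0.5, g(m) = -1.25 (−); new bracket [0, 0.5]
m = 0.25, g(m) = 0.5625 (+); new bracket [0.25, 0.5]
m = 0.375, g(m) = -0.296875 (−); new bracket [0.25, 0.375]
m = 0.3125, g(m) = 0.1445 (+); new bracket [0.3125, 0.375]

[0.3125, 0.375]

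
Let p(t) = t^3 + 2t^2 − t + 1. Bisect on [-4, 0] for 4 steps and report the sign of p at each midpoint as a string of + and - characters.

t = -2 gives p = 3, positive; keep [-4, -2]
t = -3 gives p = -5, negative; keep [-3, -2]
t = -2.5 gives p = 0.375, positive; keep [-3, -2.5]
t = -2.75 gives p = -1.9219, negative; keep [-2.75, -2.5]

+-+-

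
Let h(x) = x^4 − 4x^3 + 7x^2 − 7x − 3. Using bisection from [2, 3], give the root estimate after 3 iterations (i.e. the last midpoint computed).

2.625

midpoint 2.5: h = -0.1875 < 0 → [2.5, 3]
midpoint 2.75: h = 4.691406 > 0 → [2.5, 2.75]
midpoint 2.625: h = 1.988525 > 0 → [2.5, 2.625]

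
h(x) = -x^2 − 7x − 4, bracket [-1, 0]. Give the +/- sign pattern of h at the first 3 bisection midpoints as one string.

midpoint -0.5: h = -0.75 < 0 → [-1, -0.5]
midpoint -0.75: h = 0.6875 > 0 → [-0.75, -0.5]
midpoint -0.625: h = -0.015625 < 0 → [-0.75, -0.625]

-+-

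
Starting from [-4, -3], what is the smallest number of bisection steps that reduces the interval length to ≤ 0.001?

Width after n steps is 1/2^n. Need 2^n ≥ 1/0.001 = 1000.
2^9 = 512 < 1000 ≤ 2^10 = 1024, so n = 10.

10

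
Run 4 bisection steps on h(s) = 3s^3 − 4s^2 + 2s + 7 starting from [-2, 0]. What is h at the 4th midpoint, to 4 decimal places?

h(-1) = -2 < 0, so the root lies in [-1, 0]
h(-0.5) = 4.625 > 0, so the root lies in [-1, -0.5]
h(-0.75) = 1.984375 > 0, so the root lies in [-1, -0.75]
h(-0.875) = 0.1777 > 0, so the root lies in [-1, -0.875]

0.1777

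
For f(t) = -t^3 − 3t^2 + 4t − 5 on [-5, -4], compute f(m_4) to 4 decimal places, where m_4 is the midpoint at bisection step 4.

-0.9270

f(-4.5) = 7.375 > 0, so the root lies in [-4.5, -4]
f(-4.25) = 0.578125 > 0, so the root lies in [-4.25, -4]
f(-4.125) = -2.357422 < 0, so the root lies in [-4.25, -4.125]
f(-4.1875) = -0.927 < 0, so the root lies in [-4.25, -4.1875]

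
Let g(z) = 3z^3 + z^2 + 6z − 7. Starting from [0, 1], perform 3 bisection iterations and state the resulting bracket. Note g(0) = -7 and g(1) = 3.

[0.75, 0.875]

g(0.5) = -3.375 < 0, so the root lies in [0.5, 1]
g(0.75) = -0.671875 < 0, so the root lies in [0.75, 1]
g(0.875) = 1.025391 > 0, so the root lies in [0.75, 0.875]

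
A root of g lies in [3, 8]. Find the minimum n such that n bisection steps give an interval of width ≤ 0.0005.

Width after n steps is 5/2^n. Need 2^n ≥ 5/0.0005 = 10000.
2^13 = 8192 < 10000 ≤ 2^14 = 16384, so n = 14.

14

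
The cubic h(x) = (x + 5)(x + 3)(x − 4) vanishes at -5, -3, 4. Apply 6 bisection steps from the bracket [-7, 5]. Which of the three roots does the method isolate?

x = -1 gives h = -40, negative; keep [-1, 5]
x = 2 gives h = -70, negative; keep [2, 5]
x = 3.5 gives h = -27.625, negative; keep [3.5, 5]
x = 4.25 gives h = 16.7656, positive; keep [3.5, 4.25]
x = 3.875 gives h = -7.627, negative; keep [3.875, 4.25]
x = 4.0625 gives h = 4.0002, positive; keep [3.875, 4.0625]

4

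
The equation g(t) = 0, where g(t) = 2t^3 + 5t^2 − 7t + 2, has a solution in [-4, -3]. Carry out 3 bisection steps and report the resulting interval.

[-3.625, -3.5]

t = -3.5 gives g = 2, positive; keep [-4, -3.5]
t = -3.75 gives g = -6.90625, negative; keep [-3.75, -3.5]
t = -3.625 gives g = -2.191406, negative; keep [-3.625, -3.5]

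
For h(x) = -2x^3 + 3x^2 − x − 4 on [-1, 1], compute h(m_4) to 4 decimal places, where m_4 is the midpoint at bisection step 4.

0.5117

m = 0, h(m) = -4 (−); new bracket [-1, 0]
m = -0.5, h(m) = -2.5 (−); new bracket [-1, -0.5]
m = -0.75, h(m) = -0.71875 (−); new bracket [-1, -0.75]
m = -0.875, h(m) = 0.5117 (+); new bracket [-0.875, -0.75]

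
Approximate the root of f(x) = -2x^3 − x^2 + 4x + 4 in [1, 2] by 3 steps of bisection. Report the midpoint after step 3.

m = 1.5, f(m) = 1 (+); new bracket [1.5, 2]
m = 1.75, f(m) = -2.78125 (−); new bracket [1.5, 1.75]
m = 1.625, f(m) = -0.722656 (−); new bracket [1.5, 1.625]

1.625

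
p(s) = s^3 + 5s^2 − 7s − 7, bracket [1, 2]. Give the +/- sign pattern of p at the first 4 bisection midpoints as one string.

-+-+

midpoint 1.5: p = -2.875 < 0 → [1.5, 2]
midpoint 1.75: p = 1.421875 > 0 → [1.5, 1.75]
midpoint 1.625: p = -0.880859 < 0 → [1.625, 1.75]
midpoint 1.6875: p = 0.2312 > 0 → [1.625, 1.6875]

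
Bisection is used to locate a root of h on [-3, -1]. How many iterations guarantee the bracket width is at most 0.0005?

Width after n steps is 2/2^n. Need 2^n ≥ 2/0.0005 = 4000.
2^11 = 2048 < 4000 ≤ 2^12 = 4096, so n = 12.

12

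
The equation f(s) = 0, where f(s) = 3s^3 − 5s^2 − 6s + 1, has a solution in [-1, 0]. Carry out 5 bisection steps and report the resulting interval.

m = -0.5, f(m) = 2.375 (+); new bracket [-1, -0.5]
m = -0.75, f(m) = 1.421875 (+); new bracket [-1, -0.75]
m = -0.875, f(m) = 0.412109 (+); new bracket [-1, -0.875]
m = -0.9375, f(m) = -0.2415 (−); new bracket [-0.9375, -0.875]
m = -0.90625, f(m) = 0.0982 (+); new bracket [-0.9375, -0.90625]

[-0.9375, -0.90625]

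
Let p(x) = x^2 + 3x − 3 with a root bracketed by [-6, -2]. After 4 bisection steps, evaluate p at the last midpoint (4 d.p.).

p(-4) = 1 > 0, so the root lies in [-4, -2]
p(-3) = -3 < 0, so the root lies in [-4, -3]
p(-3.5) = -1.25 < 0, so the root lies in [-4, -3.5]
p(-3.75) = -0.1875 < 0, so the root lies in [-4, -3.75]

-0.1875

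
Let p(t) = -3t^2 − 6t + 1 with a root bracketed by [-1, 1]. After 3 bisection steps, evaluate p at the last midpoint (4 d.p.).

-0.6875

m = 0, p(m) = 1 (+); new bracket [0, 1]
m = 0.5, p(m) = -2.75 (−); new bracket [0, 0.5]
m = 0.25, p(m) = -0.6875 (−); new bracket [0, 0.25]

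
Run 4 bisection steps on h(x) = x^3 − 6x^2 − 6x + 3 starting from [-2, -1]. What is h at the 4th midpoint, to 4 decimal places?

x = -1.5 gives h = -4.875, negative; keep [-1.5, -1]
x = -1.25 gives h = -0.828125, negative; keep [-1.25, -1]
x = -1.125 gives h = 0.732422, positive; keep [-1.25, -1.125]
x = -1.1875 gives h = -0.0105, negative; keep [-1.1875, -1.125]

-0.0105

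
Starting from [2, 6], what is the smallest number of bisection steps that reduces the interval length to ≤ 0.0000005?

Width after n steps is 4/2^n. Need 2^n ≥ 4/0.0000005 = 8000000.
2^22 = 4194304 < 8000000 ≤ 2^23 = 8388608, so n = 23.

23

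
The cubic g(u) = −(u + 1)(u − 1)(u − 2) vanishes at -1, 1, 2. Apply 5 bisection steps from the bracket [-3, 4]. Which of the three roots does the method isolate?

u = 0.5 gives g = -1.125, negative; keep [-3, 0.5]
u = -1.25 gives g = 1.828125, positive; keep [-1.25, 0.5]
u = -0.375 gives g = -2.041016, negative; keep [-1.25, -0.375]
u = -0.8125 gives g = -0.9558, negative; keep [-1.25, -0.8125]
u = -1.03125 gives g = 0.1924, positive; keep [-1.03125, -0.8125]

-1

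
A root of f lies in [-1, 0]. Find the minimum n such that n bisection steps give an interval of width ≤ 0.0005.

Width after n steps is 1/2^n. Need 2^n ≥ 1/0.0005 = 2000.
2^10 = 1024 < 2000 ≤ 2^11 = 2048, so n = 11.

11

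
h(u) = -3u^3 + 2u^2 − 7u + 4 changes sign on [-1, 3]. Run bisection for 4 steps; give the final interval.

[0.5, 0.75]

u = 1 gives h = -4, negative; keep [-1, 1]
u = 0 gives h = 4, positive; keep [0, 1]
u = 0.5 gives h = 0.625, positive; keep [0.5, 1]
u = 0.75 gives h = -1.3906, negative; keep [0.5, 0.75]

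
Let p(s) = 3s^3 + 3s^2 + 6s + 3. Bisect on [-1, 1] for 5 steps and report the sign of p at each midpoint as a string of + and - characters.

midpoint 0: p = 3 > 0 → [-1, 0]
midpoint -0.5: p = 0.375 > 0 → [-1, -0.5]
midpoint -0.75: p = -1.078125 < 0 → [-0.75, -0.5]
midpoint -0.625: p = -0.3105 < 0 → [-0.625, -0.5]
midpoint -0.5625: p = 0.0403 > 0 → [-0.625, -0.5625]

++--+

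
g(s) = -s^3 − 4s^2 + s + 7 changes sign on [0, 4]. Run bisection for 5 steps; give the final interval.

[1.25, 1.375]

g(2) = -15 < 0, so the root lies in [0, 2]
g(1) = 3 > 0, so the root lies in [1, 2]
g(1.5) = -3.875 < 0, so the root lies in [1, 1.5]
g(1.25) = 0.0469 > 0, so the root lies in [1.25, 1.5]
g(1.375) = -1.7871 < 0, so the root lies in [1.25, 1.375]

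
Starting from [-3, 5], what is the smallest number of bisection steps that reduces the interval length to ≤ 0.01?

Width after n steps is 8/2^n. Need 2^n ≥ 8/0.01 = 800.
2^9 = 512 < 800 ≤ 2^10 = 1024, so n = 10.

10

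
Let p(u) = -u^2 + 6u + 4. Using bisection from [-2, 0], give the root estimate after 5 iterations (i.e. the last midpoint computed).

p(-1) = -3 < 0, so the root lies in [-1, 0]
p(-0.5) = 0.75 > 0, so the root lies in [-1, -0.5]
p(-0.75) = -1.0625 < 0, so the root lies in [-0.75, -0.5]
p(-0.625) = -0.1406 < 0, so the root lies in [-0.625, -0.5]
p(-0.5625) = 0.3086 > 0, so the root lies in [-0.625, -0.5625]

-0.5625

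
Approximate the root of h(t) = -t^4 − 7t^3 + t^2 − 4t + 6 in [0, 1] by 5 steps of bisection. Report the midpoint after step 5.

0.78125

t = 0.5 gives h = 3.3125, positive; keep [0.5, 1]
t = 0.75 gives h = 0.292969, positive; keep [0.75, 1]
t = 0.875 gives h = -2.01001, negative; keep [0.75, 0.875]
t = 0.8125 gives h = -0.7803, negative; keep [0.75, 0.8125]
t = 0.78125 gives h = -0.225, negative; keep [0.75, 0.78125]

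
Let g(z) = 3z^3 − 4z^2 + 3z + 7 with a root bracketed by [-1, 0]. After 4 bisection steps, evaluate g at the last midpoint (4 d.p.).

0.3127

m = -0.5, g(m) = 4.125 (+); new bracket [-1, -0.5]
m = -0.75, g(m) = 1.234375 (+); new bracket [-1, -0.75]
m = -0.875, g(m) = -0.697266 (−); new bracket [-0.875, -0.75]
m = -0.8125, g(m) = 0.3127 (+); new bracket [-0.875, -0.8125]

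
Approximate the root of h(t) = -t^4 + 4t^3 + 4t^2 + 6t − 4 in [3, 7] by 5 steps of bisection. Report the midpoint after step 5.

midpoint 5: h = 1 > 0 → [5, 7]
midpoint 6: h = -256 < 0 → [5, 6]
midpoint 5.5: h = -99.5625 < 0 → [5, 5.5]
midpoint 5.25: h = -43.1289 < 0 → [5, 5.25]
midpoint 5.125: h = -19.6252 < 0 → [5, 5.125]

5.125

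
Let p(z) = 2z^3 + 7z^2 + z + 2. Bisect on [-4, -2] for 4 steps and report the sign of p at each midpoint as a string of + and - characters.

midpoint -3: p = 8 > 0 → [-4, -3]
midpoint -3.5: p = -1.5 < 0 → [-3.5, -3]
midpoint -3.25: p = 4.03125 > 0 → [-3.5, -3.25]
midpoint -3.375: p = 1.4727 > 0 → [-3.5, -3.375]

+-++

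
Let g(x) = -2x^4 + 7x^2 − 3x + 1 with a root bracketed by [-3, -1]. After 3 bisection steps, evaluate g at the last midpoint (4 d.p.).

-8.0703

m = -2, g(m) = 3 (+); new bracket [-3, -2]
m = -2.5, g(m) = -25.875 (−); new bracket [-2.5, -2]
m = -2.25, g(m) = -8.070312 (−); new bracket [-2.25, -2]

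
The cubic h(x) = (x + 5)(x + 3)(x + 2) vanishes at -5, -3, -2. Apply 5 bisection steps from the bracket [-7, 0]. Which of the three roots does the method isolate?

midpoint -3.5: h = 1.125 > 0 → [-7, -3.5]
midpoint -5.25: h = -1.828125 < 0 → [-5.25, -3.5]
midpoint -4.375: h = 2.041016 > 0 → [-5.25, -4.375]
midpoint -4.8125: h = 0.9558 > 0 → [-5.25, -4.8125]
midpoint -5.03125: h = -0.1924 < 0 → [-5.03125, -4.8125]

-5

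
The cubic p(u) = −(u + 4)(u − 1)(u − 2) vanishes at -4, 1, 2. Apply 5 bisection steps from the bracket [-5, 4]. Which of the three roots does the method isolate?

-4

midpoint -0.5: p = -13.125 < 0 → [-5, -0.5]
midpoint -2.75: p = -22.265625 < 0 → [-5, -2.75]
midpoint -3.875: p = -3.580078 < 0 → [-5, -3.875]
midpoint -4.4375: p = 15.3142 > 0 → [-4.4375, -3.875]
midpoint -4.15625: p = 4.9599 > 0 → [-4.15625, -3.875]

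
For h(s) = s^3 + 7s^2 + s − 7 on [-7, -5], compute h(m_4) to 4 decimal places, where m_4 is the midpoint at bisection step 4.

2.8340

m = -6, h(m) = 23 (+); new bracket [-7, -6]
m = -6.5, h(m) = 7.625 (+); new bracket [-7, -6.5]
m = -6.75, h(m) = -2.359375 (−); new bracket [-6.75, -6.5]
m = -6.625, h(m) = 2.834 (+); new bracket [-6.75, -6.625]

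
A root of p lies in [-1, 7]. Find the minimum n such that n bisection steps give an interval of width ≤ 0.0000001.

27

Width after n steps is 8/2^n. Need 2^n ≥ 8/0.0000001 = 80000000.
2^26 = 67108864 < 80000000 ≤ 2^27 = 134217728, so n = 27.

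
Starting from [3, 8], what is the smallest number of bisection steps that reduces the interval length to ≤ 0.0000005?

Width after n steps is 5/2^n. Need 2^n ≥ 5/0.0000005 = 10000000.
2^23 = 8388608 < 10000000 ≤ 2^24 = 16777216, so n = 24.

24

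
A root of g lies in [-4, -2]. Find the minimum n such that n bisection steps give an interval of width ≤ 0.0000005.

22

Width after n steps is 2/2^n. Need 2^n ≥ 2/0.0000005 = 4000000.
2^21 = 2097152 < 4000000 ≤ 2^22 = 4194304, so n = 22.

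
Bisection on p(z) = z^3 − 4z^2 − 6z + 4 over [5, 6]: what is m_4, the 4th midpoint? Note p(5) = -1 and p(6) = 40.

m = 5.5, p(m) = 16.375 (+); new bracket [5, 5.5]
m = 5.25, p(m) = 6.953125 (+); new bracket [5, 5.25]
m = 5.125, p(m) = 2.798828 (+); new bracket [5, 5.125]
m = 5.0625, p(m) = 0.8557 (+); new bracket [5, 5.0625]

5.0625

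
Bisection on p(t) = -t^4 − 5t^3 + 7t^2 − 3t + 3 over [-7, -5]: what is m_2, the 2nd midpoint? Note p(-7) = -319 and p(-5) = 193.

-6.5

midpoint -6: p = 57 > 0 → [-7, -6]
midpoint -6.5: p = -93.6875 < 0 → [-6.5, -6]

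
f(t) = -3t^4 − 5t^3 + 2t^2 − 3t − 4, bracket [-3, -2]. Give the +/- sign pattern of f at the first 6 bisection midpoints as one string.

midpoint -2.5: f = -23.0625 < 0 → [-2.5, -2]
midpoint -2.25: f = -7.058594 < 0 → [-2.25, -2]
midpoint -2.125: f = -1.787842 < 0 → [-2.125, -2]
midpoint -2.0625: f = 0.2766 > 0 → [-2.125, -2.0625]
midpoint -2.09375: f = -0.7112 < 0 → [-2.09375, -2.0625]
midpoint -2.078125: f = -0.2064 < 0 → [-2.078125, -2.0625]

---+--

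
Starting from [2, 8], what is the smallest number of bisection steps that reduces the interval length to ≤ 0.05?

7

Width after n steps is 6/2^n. Need 2^n ≥ 6/0.05 = 120.
2^6 = 64 < 120 ≤ 2^7 = 128, so n = 7.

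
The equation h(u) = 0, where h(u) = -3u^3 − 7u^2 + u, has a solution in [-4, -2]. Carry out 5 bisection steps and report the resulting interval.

[-2.5, -2.4375]

u = -3 gives h = 15, positive; keep [-3, -2]
u = -2.5 gives h = 0.625, positive; keep [-2.5, -2]
u = -2.25 gives h = -3.515625, negative; keep [-2.5, -2.25]
u = -2.375 gives h = -1.6699, negative; keep [-2.5, -2.375]
u = -2.4375 gives h = -0.5808, negative; keep [-2.5, -2.4375]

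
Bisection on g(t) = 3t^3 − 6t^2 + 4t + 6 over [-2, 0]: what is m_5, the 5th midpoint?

-0.6875

g(-1) = -7 < 0, so the root lies in [-1, 0]
g(-0.5) = 2.125 > 0, so the root lies in [-1, -0.5]
g(-0.75) = -1.640625 < 0, so the root lies in [-0.75, -0.5]
g(-0.625) = 0.4238 > 0, so the root lies in [-0.75, -0.625]
g(-0.6875) = -0.5608 < 0, so the root lies in [-0.6875, -0.625]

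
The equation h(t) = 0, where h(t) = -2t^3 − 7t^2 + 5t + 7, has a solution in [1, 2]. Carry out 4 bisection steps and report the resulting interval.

[1.125, 1.1875]

t = 1.5 gives h = -8, negative; keep [1, 1.5]
t = 1.25 gives h = -1.59375, negative; keep [1, 1.25]
t = 1.125 gives h = 0.917969, positive; keep [1.125, 1.25]
t = 1.1875 gives h = -0.2827, negative; keep [1.125, 1.1875]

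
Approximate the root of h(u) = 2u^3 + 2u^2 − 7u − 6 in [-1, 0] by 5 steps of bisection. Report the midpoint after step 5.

-0.84375

midpoint -0.5: h = -2.25 < 0 → [-1, -0.5]
midpoint -0.75: h = -0.46875 < 0 → [-1, -0.75]
midpoint -0.875: h = 0.316406 > 0 → [-0.875, -0.75]
midpoint -0.8125: h = -0.0649 < 0 → [-0.875, -0.8125]
midpoint -0.84375: h = 0.1287 > 0 → [-0.84375, -0.8125]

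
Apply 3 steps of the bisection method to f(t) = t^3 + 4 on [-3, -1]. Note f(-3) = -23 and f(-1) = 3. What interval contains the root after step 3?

[-1.75, -1.5]

t = -2 gives f = -4, negative; keep [-2, -1]
t = -1.5 gives f = 0.625, positive; keep [-2, -1.5]
t = -1.75 gives f = -1.359375, negative; keep [-1.75, -1.5]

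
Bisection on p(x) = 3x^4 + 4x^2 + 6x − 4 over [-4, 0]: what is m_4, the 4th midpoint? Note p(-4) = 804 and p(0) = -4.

-1.25

x = -2 gives p = 48, positive; keep [-2, 0]
x = -1 gives p = -3, negative; keep [-2, -1]
x = -1.5 gives p = 11.1875, positive; keep [-1.5, -1]
x = -1.25 gives p = 2.0742, positive; keep [-1.25, -1]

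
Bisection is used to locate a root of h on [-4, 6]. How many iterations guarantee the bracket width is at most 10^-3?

Width after n steps is 10/2^n. Need 2^n ≥ 10/10^-3 = 10000.
2^13 = 8192 < 10000 ≤ 2^14 = 16384, so n = 14.

14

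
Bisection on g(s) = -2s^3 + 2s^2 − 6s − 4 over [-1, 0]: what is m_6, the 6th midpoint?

midpoint -0.5: g = -0.25 < 0 → [-1, -0.5]
midpoint -0.75: g = 2.46875 > 0 → [-0.75, -0.5]
midpoint -0.625: g = 1.019531 > 0 → [-0.625, -0.5]
midpoint -0.5625: g = 0.3638 > 0 → [-0.5625, -0.5]
midpoint -0.53125: g = 0.0518 > 0 → [-0.53125, -0.5]
midpoint -0.515625: g = -0.1003 < 0 → [-0.53125, -0.515625]

-0.515625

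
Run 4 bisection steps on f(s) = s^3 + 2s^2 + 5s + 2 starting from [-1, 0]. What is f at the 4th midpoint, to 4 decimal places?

0.1116

midpoint -0.5: f = -0.125 < 0 → [-0.5, 0]
midpoint -0.25: f = 0.859375 > 0 → [-0.5, -0.25]
midpoint -0.375: f = 0.353516 > 0 → [-0.5, -0.375]
midpoint -0.4375: f = 0.1116 > 0 → [-0.5, -0.4375]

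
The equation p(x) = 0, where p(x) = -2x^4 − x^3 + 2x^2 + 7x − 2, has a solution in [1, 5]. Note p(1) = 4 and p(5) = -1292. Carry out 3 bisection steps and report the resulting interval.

[1, 1.5]

p(3) = -152 < 0, so the root lies in [1, 3]
p(2) = -20 < 0, so the root lies in [1, 2]
p(1.5) = -0.5 < 0, so the root lies in [1, 1.5]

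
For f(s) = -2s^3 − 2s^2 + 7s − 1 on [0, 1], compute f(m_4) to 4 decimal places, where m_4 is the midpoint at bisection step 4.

midpoint 0.5: f = 1.75 > 0 → [0, 0.5]
midpoint 0.25: f = 0.59375 > 0 → [0, 0.25]
midpoint 0.125: f = -0.160156 < 0 → [0.125, 0.25]
midpoint 0.1875: f = 0.229 > 0 → [0.125, 0.1875]

0.2290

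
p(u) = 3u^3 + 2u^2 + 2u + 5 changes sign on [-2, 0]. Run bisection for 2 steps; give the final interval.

[-1.5, -1]

u = -1 gives p = 2, positive; keep [-2, -1]
u = -1.5 gives p = -3.625, negative; keep [-1.5, -1]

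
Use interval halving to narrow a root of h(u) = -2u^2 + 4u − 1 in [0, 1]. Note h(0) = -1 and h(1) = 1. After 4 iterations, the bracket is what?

h(0.5) = 0.5 > 0, so the root lies in [0, 0.5]
h(0.25) = -0.125 < 0, so the root lies in [0.25, 0.5]
h(0.375) = 0.21875 > 0, so the root lies in [0.25, 0.375]
h(0.3125) = 0.0547 > 0, so the root lies in [0.25, 0.3125]

[0.25, 0.3125]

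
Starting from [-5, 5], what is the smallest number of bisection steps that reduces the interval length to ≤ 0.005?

11

Width after n steps is 10/2^n. Need 2^n ≥ 10/0.005 = 2000.
2^10 = 1024 < 2000 ≤ 2^11 = 2048, so n = 11.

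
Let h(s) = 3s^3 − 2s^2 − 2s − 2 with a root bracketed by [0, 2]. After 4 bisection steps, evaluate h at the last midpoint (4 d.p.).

m = 1, h(m) = -3 (−); new bracket [1, 2]
m = 1.5, h(m) = 0.625 (+); new bracket [1, 1.5]
m = 1.25, h(m) = -1.765625 (−); new bracket [1.25, 1.5]
m = 1.375, h(m) = -0.7324 (−); new bracket [1.375, 1.5]

-0.7324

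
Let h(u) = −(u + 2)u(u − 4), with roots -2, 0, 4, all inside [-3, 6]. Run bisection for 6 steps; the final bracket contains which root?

m = 1.5, h(m) = 13.125 (+); new bracket [1.5, 6]
m = 3.75, h(m) = 5.390625 (+); new bracket [3.75, 6]
m = 4.875, h(m) = -29.326172 (−); new bracket [3.75, 4.875]
m = 4.3125, h(m) = -8.5071 (−); new bracket [3.75, 4.3125]
m = 4.03125, h(m) = -0.7598 (−); new bracket [3.75, 4.03125]
m = 3.890625, h(m) = 2.5067 (+); new bracket [3.890625, 4.03125]

4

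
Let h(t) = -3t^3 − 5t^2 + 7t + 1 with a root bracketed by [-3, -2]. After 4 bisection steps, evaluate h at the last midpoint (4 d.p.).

m = -2.5, h(m) = -0.875 (−); new bracket [-3, -2.5]
m = -2.75, h(m) = 6.328125 (+); new bracket [-2.75, -2.5]
m = -2.625, h(m) = 2.435547 (+); new bracket [-2.625, -2.5]
m = -2.5625, h(m) = 0.7097 (+); new bracket [-2.5625, -2.5]

0.7097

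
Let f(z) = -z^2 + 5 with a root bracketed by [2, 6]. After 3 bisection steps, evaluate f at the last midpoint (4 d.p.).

-1.2500

z = 4 gives f = -11, negative; keep [2, 4]
z = 3 gives f = -4, negative; keep [2, 3]
z = 2.5 gives f = -1.25, negative; keep [2, 2.5]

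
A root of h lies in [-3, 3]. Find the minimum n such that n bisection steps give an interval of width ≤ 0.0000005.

24

Width after n steps is 6/2^n. Need 2^n ≥ 6/0.0000005 = 12000000.
2^23 = 8388608 < 12000000 ≤ 2^24 = 16777216, so n = 24.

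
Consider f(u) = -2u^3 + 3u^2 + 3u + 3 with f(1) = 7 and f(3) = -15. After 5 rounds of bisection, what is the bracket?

u = 2 gives f = 5, positive; keep [2, 3]
u = 2.5 gives f = -2, negative; keep [2, 2.5]
u = 2.25 gives f = 2.15625, positive; keep [2.25, 2.5]
u = 2.375 gives f = 0.2539, positive; keep [2.375, 2.5]
u = 2.4375 gives f = -0.8276, negative; keep [2.375, 2.4375]

[2.375, 2.4375]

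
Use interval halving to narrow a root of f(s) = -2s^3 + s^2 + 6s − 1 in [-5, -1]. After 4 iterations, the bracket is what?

[-1.75, -1.5]

m = -3, f(m) = 44 (+); new bracket [-3, -1]
m = -2, f(m) = 7 (+); new bracket [-2, -1]
m = -1.5, f(m) = -1 (−); new bracket [-2, -1.5]
m = -1.75, f(m) = 2.2812 (+); new bracket [-1.75, -1.5]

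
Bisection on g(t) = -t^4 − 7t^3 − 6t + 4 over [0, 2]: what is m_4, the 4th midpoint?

0.625

midpoint 1: g = -10 < 0 → [0, 1]
midpoint 0.5: g = 0.0625 > 0 → [0.5, 1]
midpoint 0.75: g = -3.769531 < 0 → [0.5, 0.75]
midpoint 0.625: g = -1.6116 < 0 → [0.5, 0.625]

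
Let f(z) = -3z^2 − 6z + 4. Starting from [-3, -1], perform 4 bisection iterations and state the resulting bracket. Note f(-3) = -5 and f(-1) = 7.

[-2.625, -2.5]

z = -2 gives f = 4, positive; keep [-3, -2]
z = -2.5 gives f = 0.25, positive; keep [-3, -2.5]
z = -2.75 gives f = -2.1875, negative; keep [-2.75, -2.5]
z = -2.625 gives f = -0.9219, negative; keep [-2.625, -2.5]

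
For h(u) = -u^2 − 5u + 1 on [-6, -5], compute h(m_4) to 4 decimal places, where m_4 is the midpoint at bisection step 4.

0.0273

u = -5.5 gives h = -1.75, negative; keep [-5.5, -5]
u = -5.25 gives h = -0.3125, negative; keep [-5.25, -5]
u = -5.125 gives h = 0.359375, positive; keep [-5.25, -5.125]
u = -5.1875 gives h = 0.0273, positive; keep [-5.25, -5.1875]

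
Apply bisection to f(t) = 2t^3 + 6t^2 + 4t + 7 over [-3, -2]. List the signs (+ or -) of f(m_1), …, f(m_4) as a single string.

midpoint -2.5: f = 3.25 > 0 → [-3, -2.5]
midpoint -2.75: f = -0.21875 < 0 → [-2.75, -2.5]
midpoint -2.625: f = 1.667969 > 0 → [-2.75, -2.625]
midpoint -2.6875: f = 0.7642 > 0 → [-2.75, -2.6875]

+-++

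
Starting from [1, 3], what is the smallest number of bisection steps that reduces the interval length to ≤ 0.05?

6

Width after n steps is 2/2^n. Need 2^n ≥ 2/0.05 = 40.
2^5 = 32 < 40 ≤ 2^6 = 64, so n = 6.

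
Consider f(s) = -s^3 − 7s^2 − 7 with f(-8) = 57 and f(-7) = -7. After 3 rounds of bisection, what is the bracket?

[-7.25, -7.125]

midpoint -7.5: f = 21.125 > 0 → [-7.5, -7]
midpoint -7.25: f = 6.140625 > 0 → [-7.25, -7]
midpoint -7.125: f = -0.654297 < 0 → [-7.25, -7.125]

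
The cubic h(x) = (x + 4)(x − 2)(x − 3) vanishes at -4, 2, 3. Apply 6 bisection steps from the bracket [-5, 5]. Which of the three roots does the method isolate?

m = 0, h(m) = 24 (+); new bracket [-5, 0]
m = -2.5, h(m) = 37.125 (+); new bracket [-5, -2.5]
m = -3.75, h(m) = 9.703125 (+); new bracket [-5, -3.75]
m = -4.375, h(m) = -17.6309 (−); new bracket [-4.375, -3.75]
m = -4.0625, h(m) = -2.676 (−); new bracket [-4.0625, -3.75]
m = -3.90625, h(m) = 3.8241 (+); new bracket [-4.0625, -3.90625]

-4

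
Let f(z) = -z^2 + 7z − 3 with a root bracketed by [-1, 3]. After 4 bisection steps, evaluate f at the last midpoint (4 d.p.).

-1.3125

m = 1, f(m) = 3 (+); new bracket [-1, 1]
m = 0, f(m) = -3 (−); new bracket [0, 1]
m = 0.5, f(m) = 0.25 (+); new bracket [0, 0.5]
m = 0.25, f(m) = -1.3125 (−); new bracket [0.25, 0.5]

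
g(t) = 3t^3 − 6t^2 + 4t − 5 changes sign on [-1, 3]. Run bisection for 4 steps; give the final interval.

[1.75, 2]

midpoint 1: g = -4 < 0 → [1, 3]
midpoint 2: g = 3 > 0 → [1, 2]
midpoint 1.5: g = -2.375 < 0 → [1.5, 2]
midpoint 1.75: g = -0.2969 < 0 → [1.75, 2]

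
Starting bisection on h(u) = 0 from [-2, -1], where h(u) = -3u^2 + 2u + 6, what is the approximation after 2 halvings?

m = -1.5, h(m) = -3.75 (−); new bracket [-1.5, -1]
m = -1.25, h(m) = -1.1875 (−); new bracket [-1.25, -1]

-1.25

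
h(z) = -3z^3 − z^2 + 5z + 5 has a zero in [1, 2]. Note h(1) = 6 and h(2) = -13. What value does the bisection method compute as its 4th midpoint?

midpoint 1.5: h = 0.125 > 0 → [1.5, 2]
midpoint 1.75: h = -5.390625 < 0 → [1.5, 1.75]
midpoint 1.625: h = -2.388672 < 0 → [1.5, 1.625]
midpoint 1.5625: h = -1.073 < 0 → [1.5, 1.5625]

1.5625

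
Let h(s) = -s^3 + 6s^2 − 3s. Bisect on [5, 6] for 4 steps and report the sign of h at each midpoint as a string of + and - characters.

-+++

s = 5.5 gives h = -1.375, negative; keep [5, 5.5]
s = 5.25 gives h = 4.921875, positive; keep [5.25, 5.5]
s = 5.375 gives h = 1.931641, positive; keep [5.375, 5.5]
s = 5.4375 gives h = 0.3186, positive; keep [5.4375, 5.5]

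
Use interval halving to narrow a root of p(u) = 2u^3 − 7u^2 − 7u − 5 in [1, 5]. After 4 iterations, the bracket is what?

[4.25, 4.5]

m = 3, p(m) = -35 (−); new bracket [3, 5]
m = 4, p(m) = -17 (−); new bracket [4, 5]
m = 4.5, p(m) = 4 (+); new bracket [4, 4.5]
m = 4.25, p(m) = -7.6562 (−); new bracket [4.25, 4.5]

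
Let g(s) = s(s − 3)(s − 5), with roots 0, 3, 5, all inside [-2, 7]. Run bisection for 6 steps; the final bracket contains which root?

m = 2.5, g(m) = 3.125 (+); new bracket [-2, 2.5]
m = 0.25, g(m) = 3.265625 (+); new bracket [-2, 0.25]
m = -0.875, g(m) = -19.919922 (−); new bracket [-0.875, 0.25]
m = -0.3125, g(m) = -5.4993 (−); new bracket [-0.3125, 0.25]
m = -0.03125, g(m) = -0.4766 (−); new bracket [-0.03125, 0.25]
m = 0.109375, g(m) = 1.5462 (+); new bracket [-0.03125, 0.109375]

0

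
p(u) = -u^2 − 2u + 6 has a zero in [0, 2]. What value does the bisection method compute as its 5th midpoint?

1.6875

midpoint 1: p = 3 > 0 → [1, 2]
midpoint 1.5: p = 0.75 > 0 → [1.5, 2]
midpoint 1.75: p = -0.5625 < 0 → [1.5, 1.75]
midpoint 1.625: p = 0.1094 > 0 → [1.625, 1.75]
midpoint 1.6875: p = -0.2227 < 0 → [1.625, 1.6875]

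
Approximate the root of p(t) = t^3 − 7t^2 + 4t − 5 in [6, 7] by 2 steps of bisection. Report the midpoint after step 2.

6.75

t = 6.5 gives p = -0.125, negative; keep [6.5, 7]
t = 6.75 gives p = 10.609375, positive; keep [6.5, 6.75]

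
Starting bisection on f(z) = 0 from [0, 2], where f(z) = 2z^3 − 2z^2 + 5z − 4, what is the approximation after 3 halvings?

f(1) = 1 > 0, so the root lies in [0, 1]
f(0.5) = -1.75 < 0, so the root lies in [0.5, 1]
f(0.75) = -0.53125 < 0, so the root lies in [0.75, 1]

0.75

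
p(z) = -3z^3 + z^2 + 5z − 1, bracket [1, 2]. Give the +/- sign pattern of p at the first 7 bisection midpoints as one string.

midpoint 1.5: p = -1.375 < 0 → [1, 1.5]
midpoint 1.25: p = 0.953125 > 0 → [1.25, 1.5]
midpoint 1.375: p = -0.033203 < 0 → [1.25, 1.375]
midpoint 1.3125: p = 0.5022 > 0 → [1.3125, 1.375]
midpoint 1.34375: p = 0.2453 > 0 → [1.34375, 1.375]
midpoint 1.359375: p = 0.1088 > 0 → [1.359375, 1.375]
midpoint 1.3671875: p = 0.0385 > 0 → [1.3671875, 1.375]

-+-++++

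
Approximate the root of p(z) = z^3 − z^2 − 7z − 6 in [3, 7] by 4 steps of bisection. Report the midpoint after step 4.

midpoint 5: p = 59 > 0 → [3, 5]
midpoint 4: p = 14 > 0 → [3, 4]
midpoint 3.5: p = 0.125 > 0 → [3, 3.5]
midpoint 3.25: p = -4.9844 < 0 → [3.25, 3.5]

3.25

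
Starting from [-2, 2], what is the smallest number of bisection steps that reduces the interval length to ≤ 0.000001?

Width after n steps is 4/2^n. Need 2^n ≥ 4/0.000001 = 4000000.
2^21 = 2097152 < 4000000 ≤ 2^22 = 4194304, so n = 22.

22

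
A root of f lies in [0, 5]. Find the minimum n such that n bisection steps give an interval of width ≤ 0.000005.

Width after n steps is 5/2^n. Need 2^n ≥ 5/0.000005 = 1000000.
2^19 = 524288 < 1000000 ≤ 2^20 = 1048576, so n = 20.

20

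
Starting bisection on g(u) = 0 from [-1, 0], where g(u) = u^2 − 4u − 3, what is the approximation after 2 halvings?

-0.75

g(-0.5) = -0.75 < 0, so the root lies in [-1, -0.5]
g(-0.75) = 0.5625 > 0, so the root lies in [-0.75, -0.5]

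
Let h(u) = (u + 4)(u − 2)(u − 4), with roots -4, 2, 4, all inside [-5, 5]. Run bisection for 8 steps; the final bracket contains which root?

-4

u = 0 gives h = 32, positive; keep [-5, 0]
u = -2.5 gives h = 43.875, positive; keep [-5, -2.5]
u = -3.75 gives h = 11.140625, positive; keep [-5, -3.75]
u = -4.375 gives h = -20.0215, negative; keep [-4.375, -3.75]
u = -4.0625 gives h = -3.0549, negative; keep [-4.0625, -3.75]
u = -3.90625 gives h = 4.3778, positive; keep [-4.0625, -3.90625]
u = -3.984375 gives h = 0.7466, positive; keep [-4.0625, -3.984375]
u = -4.0234375 gives h = -1.1327, negative; keep [-4.0234375, -3.984375]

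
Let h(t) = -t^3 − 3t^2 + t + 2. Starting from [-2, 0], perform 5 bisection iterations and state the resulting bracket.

[-0.75, -0.6875]

m = -1, h(m) = -1 (−); new bracket [-1, 0]
m = -0.5, h(m) = 0.875 (+); new bracket [-1, -0.5]
m = -0.75, h(m) = -0.015625 (−); new bracket [-0.75, -0.5]
m = -0.625, h(m) = 0.4473 (+); new bracket [-0.75, -0.625]
m = -0.6875, h(m) = 0.2195 (+); new bracket [-0.75, -0.6875]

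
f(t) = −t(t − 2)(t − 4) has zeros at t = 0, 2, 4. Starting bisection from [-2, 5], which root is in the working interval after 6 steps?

t = 1.5 gives f = -1.875, negative; keep [-2, 1.5]
t = -0.25 gives f = 2.390625, positive; keep [-0.25, 1.5]
t = 0.625 gives f = -2.900391, negative; keep [-0.25, 0.625]
t = 0.1875 gives f = -1.2957, negative; keep [-0.25, 0.1875]
t = -0.03125 gives f = 0.2559, positive; keep [-0.03125, 0.1875]
t = 0.078125 gives f = -0.5889, negative; keep [-0.03125, 0.078125]

0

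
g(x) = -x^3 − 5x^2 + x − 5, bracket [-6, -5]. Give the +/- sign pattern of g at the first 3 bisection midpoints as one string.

midpoint -5.5: g = 4.625 > 0 → [-5.5, -5]
midpoint -5.25: g = -3.359375 < 0 → [-5.5, -5.25]
midpoint -5.375: g = 0.458984 > 0 → [-5.375, -5.25]

+-+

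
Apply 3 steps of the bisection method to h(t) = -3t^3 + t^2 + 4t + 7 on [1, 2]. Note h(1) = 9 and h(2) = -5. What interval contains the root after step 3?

midpoint 1.5: h = 5.125 > 0 → [1.5, 2]
midpoint 1.75: h = 0.984375 > 0 → [1.75, 2]
midpoint 1.875: h = -1.759766 < 0 → [1.75, 1.875]

[1.75, 1.875]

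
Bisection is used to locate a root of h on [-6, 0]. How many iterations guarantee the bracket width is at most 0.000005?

21

Width after n steps is 6/2^n. Need 2^n ≥ 6/0.000005 = 1200000.
2^20 = 1048576 < 1200000 ≤ 2^21 = 2097152, so n = 21.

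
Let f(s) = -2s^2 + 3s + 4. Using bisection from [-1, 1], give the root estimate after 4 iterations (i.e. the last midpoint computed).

-0.875

midpoint 0: f = 4 > 0 → [-1, 0]
midpoint -0.5: f = 2 > 0 → [-1, -0.5]
midpoint -0.75: f = 0.625 > 0 → [-1, -0.75]
midpoint -0.875: f = -0.1562 < 0 → [-0.875, -0.75]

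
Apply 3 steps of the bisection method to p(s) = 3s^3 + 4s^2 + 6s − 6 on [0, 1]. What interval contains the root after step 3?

midpoint 0.5: p = -1.625 < 0 → [0.5, 1]
midpoint 0.75: p = 2.015625 > 0 → [0.5, 0.75]
midpoint 0.625: p = 0.044922 > 0 → [0.5, 0.625]

[0.5, 0.625]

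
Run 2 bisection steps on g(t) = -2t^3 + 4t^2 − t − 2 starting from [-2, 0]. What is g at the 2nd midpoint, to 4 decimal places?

-0.2500

m = -1, g(m) = 5 (+); new bracket [-1, 0]
m = -0.5, g(m) = -0.25 (−); new bracket [-1, -0.5]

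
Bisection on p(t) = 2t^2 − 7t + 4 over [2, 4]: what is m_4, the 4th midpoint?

m = 3, p(m) = 1 (+); new bracket [2, 3]
m = 2.5, p(m) = -1 (−); new bracket [2.5, 3]
m = 2.75, p(m) = -0.125 (−); new bracket [2.75, 3]
m = 2.875, p(m) = 0.4062 (+); new bracket [2.75, 2.875]

2.875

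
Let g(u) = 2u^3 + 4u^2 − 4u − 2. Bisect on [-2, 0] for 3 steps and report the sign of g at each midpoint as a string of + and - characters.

midpoint -1: g = 4 > 0 → [-1, 0]
midpoint -0.5: g = 0.75 > 0 → [-0.5, 0]
midpoint -0.25: g = -0.78125 < 0 → [-0.5, -0.25]

++-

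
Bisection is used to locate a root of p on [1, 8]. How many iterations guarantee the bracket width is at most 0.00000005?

Width after n steps is 7/2^n. Need 2^n ≥ 7/0.00000005 = 140000000.
2^27 = 134217728 < 140000000 ≤ 2^28 = 268435456, so n = 28.

28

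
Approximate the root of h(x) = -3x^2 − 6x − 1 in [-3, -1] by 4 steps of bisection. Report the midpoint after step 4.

-1.875

h(-2) = -1 < 0, so the root lies in [-2, -1]
h(-1.5) = 1.25 > 0, so the root lies in [-2, -1.5]
h(-1.75) = 0.3125 > 0, so the root lies in [-2, -1.75]
h(-1.875) = -0.2969 < 0, so the root lies in [-1.875, -1.75]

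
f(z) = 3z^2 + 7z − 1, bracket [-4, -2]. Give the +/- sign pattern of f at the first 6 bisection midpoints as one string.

m = -3, f(m) = 5 (+); new bracket [-3, -2]
m = -2.5, f(m) = 0.25 (+); new bracket [-2.5, -2]
m = -2.25, f(m) = -1.5625 (−); new bracket [-2.5, -2.25]
m = -2.375, f(m) = -0.7031 (−); new bracket [-2.5, -2.375]
m = -2.4375, f(m) = -0.2383 (−); new bracket [-2.5, -2.4375]
m = -2.46875, f(m) = 0.0029 (+); new bracket [-2.46875, -2.4375]

++---+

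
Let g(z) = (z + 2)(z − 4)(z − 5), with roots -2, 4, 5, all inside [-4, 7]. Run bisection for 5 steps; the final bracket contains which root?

-2

z = 1.5 gives g = 30.625, positive; keep [-4, 1.5]
z = -1.25 gives g = 24.609375, positive; keep [-4, -1.25]
z = -2.625 gives g = -31.572266, negative; keep [-2.625, -1.25]
z = -1.9375 gives g = 2.5745, positive; keep [-2.625, -1.9375]
z = -2.28125 gives g = -12.8631, negative; keep [-2.28125, -1.9375]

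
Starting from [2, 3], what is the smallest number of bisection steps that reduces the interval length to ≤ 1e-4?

14

Width after n steps is 1/2^n. Need 2^n ≥ 1/1e-4 = 10000.
2^13 = 8192 < 10000 ≤ 2^14 = 16384, so n = 14.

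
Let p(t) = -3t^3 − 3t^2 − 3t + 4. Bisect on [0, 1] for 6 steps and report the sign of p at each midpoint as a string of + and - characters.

+-+--+

midpoint 0.5: p = 1.375 > 0 → [0.5, 1]
midpoint 0.75: p = -1.203125 < 0 → [0.5, 0.75]
midpoint 0.625: p = 0.220703 > 0 → [0.625, 0.75]
midpoint 0.6875: p = -0.4553 < 0 → [0.625, 0.6875]
midpoint 0.65625: p = -0.1086 < 0 → [0.625, 0.65625]
midpoint 0.640625: p = 0.0582 > 0 → [0.640625, 0.65625]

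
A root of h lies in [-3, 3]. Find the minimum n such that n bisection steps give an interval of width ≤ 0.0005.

14

Width after n steps is 6/2^n. Need 2^n ≥ 6/0.0005 = 12000.
2^13 = 8192 < 12000 ≤ 2^14 = 16384, so n = 14.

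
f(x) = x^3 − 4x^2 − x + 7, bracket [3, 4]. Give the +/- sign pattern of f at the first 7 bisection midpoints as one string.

--+++-+

midpoint 3.5: f = -2.625 < 0 → [3.5, 4]
midpoint 3.75: f = -0.265625 < 0 → [3.75, 4]
midpoint 3.875: f = 1.248047 > 0 → [3.75, 3.875]
midpoint 3.8125: f = 0.4622 > 0 → [3.75, 3.8125]
midpoint 3.78125: f = 0.0911 > 0 → [3.75, 3.78125]
midpoint 3.765625: f = -0.089 < 0 → [3.765625, 3.78125]
midpoint 3.7734375: f = 0.0006 > 0 → [3.765625, 3.7734375]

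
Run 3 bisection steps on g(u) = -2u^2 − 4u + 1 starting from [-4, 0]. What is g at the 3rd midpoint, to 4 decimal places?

-1.5000

g(-2) = 1 > 0, so the root lies in [-4, -2]
g(-3) = -5 < 0, so the root lies in [-3, -2]
g(-2.5) = -1.5 < 0, so the root lies in [-2.5, -2]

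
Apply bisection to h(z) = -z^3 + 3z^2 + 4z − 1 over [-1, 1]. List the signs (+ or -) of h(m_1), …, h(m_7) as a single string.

midpoint 0: h = -1 < 0 → [0, 1]
midpoint 0.5: h = 1.625 > 0 → [0, 0.5]
midpoint 0.25: h = 0.171875 > 0 → [0, 0.25]
midpoint 0.125: h = -0.4551 < 0 → [0.125, 0.25]
midpoint 0.1875: h = -0.1511 < 0 → [0.1875, 0.25]
midpoint 0.21875: h = 0.0081 > 0 → [0.1875, 0.21875]
midpoint 0.203125: h = -0.0721 < 0 → [0.203125, 0.21875]

-++--+-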